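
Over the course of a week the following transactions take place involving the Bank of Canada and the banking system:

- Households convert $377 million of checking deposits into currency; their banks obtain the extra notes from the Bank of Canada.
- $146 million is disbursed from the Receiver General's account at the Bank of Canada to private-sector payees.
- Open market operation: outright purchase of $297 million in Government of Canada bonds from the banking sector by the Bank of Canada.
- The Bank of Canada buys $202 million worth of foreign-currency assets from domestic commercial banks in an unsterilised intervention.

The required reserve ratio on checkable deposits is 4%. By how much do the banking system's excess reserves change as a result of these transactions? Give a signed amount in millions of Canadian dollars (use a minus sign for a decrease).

Currency withdrawal $377 million: reserves −$377M, deposits −$377M.
Government spending $146 million: reserves +$146M, deposits +$146M.
OMO purchase (from banks) $297 million: reserves +$297M, deposits 0.
FX purchase $202 million: reserves +$202M, deposits 0.
Totals: Δreserves = +$268M, Δdeposits = −$231M.
Δrequired reserves = 4% × −$231M = −$9.24M.
Δexcess reserves = Δreserves − Δrequired = +$268M − (−$9.24M) = +$277.24 million.

+$277.24 million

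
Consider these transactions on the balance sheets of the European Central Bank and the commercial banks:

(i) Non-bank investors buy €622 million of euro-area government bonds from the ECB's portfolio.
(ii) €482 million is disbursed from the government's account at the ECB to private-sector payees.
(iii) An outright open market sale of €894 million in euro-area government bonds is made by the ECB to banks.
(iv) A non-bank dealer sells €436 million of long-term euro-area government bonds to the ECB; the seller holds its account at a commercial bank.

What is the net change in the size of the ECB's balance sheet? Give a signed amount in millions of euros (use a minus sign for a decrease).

Asset sale (to non-banks) €622 million: an ECB asset is shed → −€622M.
Government spending €482 million: only the composition of liabilities changes → 0.
OMO sale (to banks) €894 million: an ECB asset is shed → −€894M.
Asset purchase (from non-banks) €436 million: an ECB asset is acquired → +€436M.
Net: −622 + 0 − 894 + 436 = -€1080 million.

-€1080 million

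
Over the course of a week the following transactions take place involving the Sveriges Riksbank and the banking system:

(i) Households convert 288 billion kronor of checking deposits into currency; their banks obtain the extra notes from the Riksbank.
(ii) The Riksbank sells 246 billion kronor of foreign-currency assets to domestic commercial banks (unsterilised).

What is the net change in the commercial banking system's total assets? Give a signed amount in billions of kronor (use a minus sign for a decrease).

-288 billion

Currency withdrawal 288 billion kronor: bank balance sheets shrink → −288B.
FX sale 246 billion kronor: just an asset swap on bank balance sheets → 0.
Net: −288 + 0 = -288 billion.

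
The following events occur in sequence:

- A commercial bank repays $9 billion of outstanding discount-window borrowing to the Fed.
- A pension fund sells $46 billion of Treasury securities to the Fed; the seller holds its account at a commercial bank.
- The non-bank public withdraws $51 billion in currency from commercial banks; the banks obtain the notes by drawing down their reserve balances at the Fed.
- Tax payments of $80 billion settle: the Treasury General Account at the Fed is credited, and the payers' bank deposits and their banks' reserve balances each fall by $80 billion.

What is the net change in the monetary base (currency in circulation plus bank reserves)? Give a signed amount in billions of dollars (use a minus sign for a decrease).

Discount-window repayment $9 billion: Fed balance sheet contracts → −$9B.
Asset purchase (from non-banks) $46 billion: Fed balance sheet expands → +$46B.
Currency withdrawal $51 billion: just a shift between currency and reserves — both are base money → 0.
Government account inflow $80 billion: reserves shift to a non-base liability → −$80B.
Net: −9 + 46 + 0 − 80 = -$43 billion.

-$43 billion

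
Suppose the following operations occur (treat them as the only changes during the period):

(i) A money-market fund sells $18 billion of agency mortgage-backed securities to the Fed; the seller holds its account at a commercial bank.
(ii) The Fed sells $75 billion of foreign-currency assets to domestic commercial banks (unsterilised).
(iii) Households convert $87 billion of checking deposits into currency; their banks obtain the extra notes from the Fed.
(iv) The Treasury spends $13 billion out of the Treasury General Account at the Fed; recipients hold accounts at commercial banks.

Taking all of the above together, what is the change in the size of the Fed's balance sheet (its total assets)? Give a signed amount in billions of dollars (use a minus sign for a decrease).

-$57 billion

Asset purchase (from non-banks) $18 billion: a Fed asset is acquired → +$18B.
FX sale $75 billion: a Fed asset is shed → −$75B.
Currency withdrawal $87 billion: only the composition of liabilities changes → 0.
Government spending $13 billion: only the composition of liabilities changes → 0.
Net: 18 − 75 + 0 + 0 = -$57 billion.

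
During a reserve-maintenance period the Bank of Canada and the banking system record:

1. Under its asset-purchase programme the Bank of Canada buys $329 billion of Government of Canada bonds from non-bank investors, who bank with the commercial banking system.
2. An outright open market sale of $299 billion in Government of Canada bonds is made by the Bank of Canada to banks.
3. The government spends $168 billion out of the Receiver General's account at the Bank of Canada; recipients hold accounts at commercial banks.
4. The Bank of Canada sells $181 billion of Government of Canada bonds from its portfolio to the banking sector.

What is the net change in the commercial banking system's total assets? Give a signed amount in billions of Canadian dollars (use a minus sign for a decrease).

Bank of Canada balance sheet:
  Assets:      Securities −$151B
  Liabilities: Bank reserves +$17B, Government deposits −$168B
Commercial banking system:
  Assets:      Reserves at CB +$17B, Securities +$480B
  Liabilities: Checkable deposits +$497B
Change in total bank assets = +$497 billion.

+$497 billion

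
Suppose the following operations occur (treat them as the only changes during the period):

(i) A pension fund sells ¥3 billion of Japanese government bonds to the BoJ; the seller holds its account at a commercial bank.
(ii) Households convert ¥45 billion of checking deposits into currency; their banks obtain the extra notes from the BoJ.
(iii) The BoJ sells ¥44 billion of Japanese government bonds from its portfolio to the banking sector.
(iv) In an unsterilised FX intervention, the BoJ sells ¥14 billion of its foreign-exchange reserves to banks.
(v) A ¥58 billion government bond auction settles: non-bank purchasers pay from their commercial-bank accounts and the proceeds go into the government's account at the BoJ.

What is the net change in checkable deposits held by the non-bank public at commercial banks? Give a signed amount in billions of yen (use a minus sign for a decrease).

-¥100 billion

BoJ balance sheet:
  Assets:      Securities −¥41B, Foreign assets −¥14B
  Liabilities: Bank reserves −¥158B, Currency in circulation +¥45B, Government deposits +¥58B
Commercial banking system:
  Assets:      Reserves at CB −¥158B, Securities +¥44B, Foreign assets +¥14B
  Liabilities: Checkable deposits −¥100B
So the change in checkable deposits held by the non-bank public at commercial banks is -¥100 billion.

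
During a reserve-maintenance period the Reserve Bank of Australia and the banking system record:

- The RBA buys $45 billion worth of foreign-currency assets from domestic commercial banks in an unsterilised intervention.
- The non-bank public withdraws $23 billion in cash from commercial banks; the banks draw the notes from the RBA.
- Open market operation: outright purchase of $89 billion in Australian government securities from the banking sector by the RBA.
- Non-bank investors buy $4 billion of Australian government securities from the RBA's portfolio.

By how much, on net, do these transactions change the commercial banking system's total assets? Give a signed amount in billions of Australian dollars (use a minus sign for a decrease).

-$27 billion

RBA balance sheet:
  Assets:      Securities +$85B, Foreign assets +$45B
  Liabilities: Bank reserves +$107B, Currency in circulation +$23B
Commercial banking system:
  Assets:      Reserves at CB +$107B, Securities −$89B, Foreign assets −$45B
  Liabilities: Checkable deposits −$27B
Change in total bank assets = -$27 billion.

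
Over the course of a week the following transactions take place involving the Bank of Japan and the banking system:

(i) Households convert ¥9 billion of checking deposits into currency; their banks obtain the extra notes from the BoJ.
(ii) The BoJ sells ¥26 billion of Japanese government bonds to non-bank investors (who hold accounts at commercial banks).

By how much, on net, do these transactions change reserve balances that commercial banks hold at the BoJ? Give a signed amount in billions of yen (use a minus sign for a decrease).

Currency withdrawal ¥9 billion: banks swap reserves for currency → −¥9B.
Asset sale (to non-banks) ¥26 billion: the non-bank buyers' banks settle from reserves → −¥26B.
Net: −9 − 26 = -¥35 billion.

-¥35 billion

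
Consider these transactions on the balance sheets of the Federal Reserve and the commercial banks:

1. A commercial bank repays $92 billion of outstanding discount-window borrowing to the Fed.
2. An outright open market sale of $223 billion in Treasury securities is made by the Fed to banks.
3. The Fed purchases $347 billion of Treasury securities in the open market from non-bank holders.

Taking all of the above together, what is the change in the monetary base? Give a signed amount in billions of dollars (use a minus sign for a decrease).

+$32 billion

Fed balance sheet:
  Assets:      Securities +$124B, Loans to banks −$92B
  Liabilities: Bank reserves +$32B
Commercial banking system:
  Assets:      Reserves at CB +$32B, Securities +$223B
  Liabilities: Checkable deposits +$347B, Borrowings from CB −$92B
Monetary base = currency + reserves: 0 + (+$32B) = +$32 billion.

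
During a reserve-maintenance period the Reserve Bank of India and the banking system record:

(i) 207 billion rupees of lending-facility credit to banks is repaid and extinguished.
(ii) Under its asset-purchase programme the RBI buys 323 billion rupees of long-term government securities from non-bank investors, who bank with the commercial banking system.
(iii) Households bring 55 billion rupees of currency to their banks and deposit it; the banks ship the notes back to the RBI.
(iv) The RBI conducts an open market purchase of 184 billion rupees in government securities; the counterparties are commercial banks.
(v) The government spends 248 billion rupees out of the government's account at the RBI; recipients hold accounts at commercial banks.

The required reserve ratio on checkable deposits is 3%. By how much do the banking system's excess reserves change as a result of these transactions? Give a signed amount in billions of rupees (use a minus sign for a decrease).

+584.22 billion

Discount-window repayment 207 billion rupees: reserves −207B, deposits 0.
Asset purchase (from non-banks) 323 billion rupees: reserves +323B, deposits +323B.
Currency deposit 55 billion rupees: reserves +55B, deposits +55B.
OMO purchase (from banks) 184 billion rupees: reserves +184B, deposits 0.
Government spending 248 billion rupees: reserves +248B, deposits +248B.
Totals: Δreserves = +603B, Δdeposits = +626B.
Δrequired reserves = 3% × +626B = +18.78B.
Δexcess reserves = Δreserves − Δrequired = +603B − (+18.78B) = +584.22 billion.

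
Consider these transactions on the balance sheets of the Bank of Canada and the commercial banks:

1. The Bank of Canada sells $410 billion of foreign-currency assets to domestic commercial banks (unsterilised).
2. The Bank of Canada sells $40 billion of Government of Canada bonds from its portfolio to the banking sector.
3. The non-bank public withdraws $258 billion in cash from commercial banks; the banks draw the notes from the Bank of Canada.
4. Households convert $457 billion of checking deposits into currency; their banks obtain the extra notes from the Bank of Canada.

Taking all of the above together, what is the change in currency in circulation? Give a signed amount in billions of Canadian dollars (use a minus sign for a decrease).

+$715 billion

Bank of Canada balance sheet:
  Assets:      Securities −$40B, Foreign assets −$410B
  Liabilities: Bank reserves −$1165B, Currency in circulation +$715B
So the change in currency in circulation is +$715 billion.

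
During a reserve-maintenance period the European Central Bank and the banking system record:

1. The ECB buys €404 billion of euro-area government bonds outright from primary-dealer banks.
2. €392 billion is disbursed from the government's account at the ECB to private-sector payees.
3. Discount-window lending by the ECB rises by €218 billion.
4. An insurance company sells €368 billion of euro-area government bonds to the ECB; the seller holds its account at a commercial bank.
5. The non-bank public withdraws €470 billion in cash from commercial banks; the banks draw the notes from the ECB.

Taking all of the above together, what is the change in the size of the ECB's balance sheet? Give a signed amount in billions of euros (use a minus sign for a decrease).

OMO purchase (from banks) €404 billion: an ECB asset is acquired → +€404B.
Government spending €392 billion: only the composition of liabilities changes → 0.
Discount-window loan €218 billion: an ECB asset is acquired → +€218B.
Asset purchase (from non-banks) €368 billion: an ECB asset is acquired → +€368B.
Currency withdrawal €470 billion: only the composition of liabilities changes → 0.
Net: 404 + 0 + 218 + 368 + 0 = +€990 billion.

+€990 billion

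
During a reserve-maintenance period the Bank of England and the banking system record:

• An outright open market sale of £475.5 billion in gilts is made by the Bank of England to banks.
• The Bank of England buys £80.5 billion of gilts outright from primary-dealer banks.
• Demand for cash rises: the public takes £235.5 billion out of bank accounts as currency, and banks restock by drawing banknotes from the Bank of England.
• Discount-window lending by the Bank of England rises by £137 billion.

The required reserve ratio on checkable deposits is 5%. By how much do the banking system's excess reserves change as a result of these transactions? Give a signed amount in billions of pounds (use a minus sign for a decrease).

-£481.725 billion

OMO sale (to banks) £475.5 billion: reserves −£475.5B, deposits 0.
OMO purchase (from banks) £80.5 billion: reserves +£80.5B, deposits 0.
Currency withdrawal £235.5 billion: reserves −£235.5B, deposits −£235.5B.
Discount-window loan £137 billion: reserves +£137B, deposits 0.
Totals: Δreserves = −£493.5B, Δdeposits = −£235.5B.
Δrequired reserves = 5% × −£235.5B = −£11.775B.
Δexcess reserves = Δreserves − Δrequired = −£493.5B − (−£11.775B) = -£481.725 billion.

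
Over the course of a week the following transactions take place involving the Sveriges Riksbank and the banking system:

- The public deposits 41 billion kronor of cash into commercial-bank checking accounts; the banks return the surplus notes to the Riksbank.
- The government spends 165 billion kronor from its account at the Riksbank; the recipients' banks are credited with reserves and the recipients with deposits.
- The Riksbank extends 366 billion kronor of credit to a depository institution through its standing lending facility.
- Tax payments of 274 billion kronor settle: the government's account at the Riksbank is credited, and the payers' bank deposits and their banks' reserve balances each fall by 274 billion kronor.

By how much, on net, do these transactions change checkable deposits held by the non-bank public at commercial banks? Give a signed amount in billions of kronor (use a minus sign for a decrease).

Currency deposit 41 billion kronor: non-bank counterparties' bank balances rise → +41B.
Government spending 165 billion kronor: non-bank counterparties' bank balances rise → +165B.
Discount-window loan 366 billion kronor: the counterparty is a bank, so public deposits are unchanged → 0.
Government account inflow 274 billion kronor: non-bank counterparties' bank balances fall → −274B.
Net: 41 + 165 + 0 − 274 = -68 billion.

-68 billion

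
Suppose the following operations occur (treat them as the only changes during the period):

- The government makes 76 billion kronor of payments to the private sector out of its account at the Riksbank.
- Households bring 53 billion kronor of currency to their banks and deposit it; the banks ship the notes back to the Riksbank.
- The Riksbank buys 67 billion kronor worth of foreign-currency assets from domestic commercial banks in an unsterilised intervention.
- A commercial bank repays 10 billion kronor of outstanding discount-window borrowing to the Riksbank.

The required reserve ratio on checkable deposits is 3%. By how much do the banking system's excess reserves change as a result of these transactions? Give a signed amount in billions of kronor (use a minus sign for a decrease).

+182.13 billion

Government spending 76 billion kronor: reserves +76B, deposits +76B.
Currency deposit 53 billion kronor: reserves +53B, deposits +53B.
FX purchase 67 billion kronor: reserves +67B, deposits 0.
Discount-window repayment 10 billion kronor: reserves −10B, deposits 0.
Totals: Δreserves = +186B, Δdeposits = +129B.
Δrequired reserves = 3% × +129B = +3.87B.
Δexcess reserves = Δreserves − Δrequired = +186B − (+3.87B) = +182.13 billion.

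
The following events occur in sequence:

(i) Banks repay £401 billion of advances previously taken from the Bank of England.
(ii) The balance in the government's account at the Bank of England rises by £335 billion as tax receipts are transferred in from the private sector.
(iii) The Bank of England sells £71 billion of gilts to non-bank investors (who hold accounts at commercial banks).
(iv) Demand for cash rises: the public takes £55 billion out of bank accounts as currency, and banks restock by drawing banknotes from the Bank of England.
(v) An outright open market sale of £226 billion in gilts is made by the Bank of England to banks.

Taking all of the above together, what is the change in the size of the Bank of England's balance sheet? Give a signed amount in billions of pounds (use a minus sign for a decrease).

-£698 billion

Bank of England balance sheet:
  Assets:      Securities −£297B, Loans to banks −£401B
  Liabilities: Bank reserves −£1088B, Currency in circulation +£55B, Government deposits +£335B
Commercial banking system:
  Assets:      Reserves at CB −£1088B, Securities +£226B
  Liabilities: Checkable deposits −£461B, Borrowings from CB −£401B
Change in total Bank of England assets = -£698 billion.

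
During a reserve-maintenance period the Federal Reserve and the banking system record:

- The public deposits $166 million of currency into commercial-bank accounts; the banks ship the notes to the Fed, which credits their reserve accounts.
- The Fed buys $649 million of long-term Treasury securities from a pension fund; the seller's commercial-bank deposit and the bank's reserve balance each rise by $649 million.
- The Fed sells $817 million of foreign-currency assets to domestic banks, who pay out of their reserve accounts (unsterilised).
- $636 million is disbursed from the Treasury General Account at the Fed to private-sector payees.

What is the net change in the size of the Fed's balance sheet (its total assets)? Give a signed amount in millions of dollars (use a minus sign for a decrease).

Fed balance sheet:
  Assets:      Securities +$649M, Foreign assets −$817M
  Liabilities: Bank reserves +$634M, Currency in circulation −$166M, Government deposits −$636M
Commercial banking system:
  Assets:      Reserves at CB +$634M, Foreign assets +$817M
  Liabilities: Checkable deposits +$1451M
Change in total Fed assets = -$168 million.

-$168 million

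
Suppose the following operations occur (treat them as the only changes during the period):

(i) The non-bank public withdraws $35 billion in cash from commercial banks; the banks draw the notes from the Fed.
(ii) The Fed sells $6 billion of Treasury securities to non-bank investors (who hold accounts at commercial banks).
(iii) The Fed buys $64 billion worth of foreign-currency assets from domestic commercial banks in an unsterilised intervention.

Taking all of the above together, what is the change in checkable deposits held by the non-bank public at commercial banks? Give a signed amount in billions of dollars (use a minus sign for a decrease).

Currency withdrawal $35 billion: non-bank counterparties' bank balances fall → −$35B.
Asset sale (to non-banks) $6 billion: non-bank counterparties' bank balances fall → −$6B.
FX purchase $64 billion: the counterparty is a bank, so public deposits are unchanged → 0.
Net: −35 − 6 + 0 = -$41 billion.

-$41 billion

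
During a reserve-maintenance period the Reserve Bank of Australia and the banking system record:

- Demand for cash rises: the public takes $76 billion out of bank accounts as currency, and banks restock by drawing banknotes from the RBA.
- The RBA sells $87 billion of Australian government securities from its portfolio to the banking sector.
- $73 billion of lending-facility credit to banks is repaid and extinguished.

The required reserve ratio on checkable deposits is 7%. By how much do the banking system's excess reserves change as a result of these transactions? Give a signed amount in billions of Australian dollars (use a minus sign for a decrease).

-$230.68 billion

Currency withdrawal $76 billion: reserves −$76B, deposits −$76B.
OMO sale (to banks) $87 billion: reserves −$87B, deposits 0.
Discount-window repayment $73 billion: reserves −$73B, deposits 0.
Totals: Δreserves = −$236B, Δdeposits = −$76B.
Δrequired reserves = 7% × −$76B = −$5.32B.
Δexcess reserves = Δreserves − Δrequired = −$236B − (−$5.32B) = -$230.68 billion.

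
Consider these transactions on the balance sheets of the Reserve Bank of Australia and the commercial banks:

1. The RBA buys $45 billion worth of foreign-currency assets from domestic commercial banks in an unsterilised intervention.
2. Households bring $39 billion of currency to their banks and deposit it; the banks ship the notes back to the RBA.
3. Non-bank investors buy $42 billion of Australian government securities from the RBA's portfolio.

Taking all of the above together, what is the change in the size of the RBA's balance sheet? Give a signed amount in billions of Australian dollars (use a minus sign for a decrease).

RBA balance sheet:
  Assets:      Securities −$42B, Foreign assets +$45B
  Liabilities: Bank reserves +$42B, Currency in circulation −$39B
Change in total RBA assets = +$3 billion.

+$3 billion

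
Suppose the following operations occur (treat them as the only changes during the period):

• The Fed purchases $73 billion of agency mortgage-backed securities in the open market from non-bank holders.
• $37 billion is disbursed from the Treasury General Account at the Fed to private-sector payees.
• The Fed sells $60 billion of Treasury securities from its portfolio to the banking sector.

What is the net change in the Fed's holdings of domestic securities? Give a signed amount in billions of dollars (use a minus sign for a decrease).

+$13 billion

Asset purchase (from non-banks) $73 billion: securities added to the Fed's portfolio → +$73B.
Government spending $37 billion: the Fed's securities portfolio is untouched → 0.
OMO sale (to banks) $60 billion: securities removed from the Fed's portfolio → −$60B.
Net: 73 + 0 − 60 = +$13 billion.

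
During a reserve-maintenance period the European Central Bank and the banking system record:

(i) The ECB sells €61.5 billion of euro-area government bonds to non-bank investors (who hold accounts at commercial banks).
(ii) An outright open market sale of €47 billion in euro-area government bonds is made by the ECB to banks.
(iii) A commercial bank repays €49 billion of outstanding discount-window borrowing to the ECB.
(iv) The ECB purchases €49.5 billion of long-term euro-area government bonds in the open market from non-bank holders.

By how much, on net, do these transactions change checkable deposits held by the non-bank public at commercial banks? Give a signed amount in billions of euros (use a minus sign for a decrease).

Asset sale (to non-banks) €61.5 billion: non-bank counterparties' bank balances fall → −€61.5B.
OMO sale (to banks) €47 billion: the counterparty is a bank, so public deposits are unchanged → 0.
Discount-window repayment €49 billion: the counterparty is a bank, so public deposits are unchanged → 0.
Asset purchase (from non-banks) €49.5 billion: non-bank counterparties' bank balances rise → +€49.5B.
Net: −61.5 + 0 + 0 + 49.5 = -€12 billion.

-€12 billion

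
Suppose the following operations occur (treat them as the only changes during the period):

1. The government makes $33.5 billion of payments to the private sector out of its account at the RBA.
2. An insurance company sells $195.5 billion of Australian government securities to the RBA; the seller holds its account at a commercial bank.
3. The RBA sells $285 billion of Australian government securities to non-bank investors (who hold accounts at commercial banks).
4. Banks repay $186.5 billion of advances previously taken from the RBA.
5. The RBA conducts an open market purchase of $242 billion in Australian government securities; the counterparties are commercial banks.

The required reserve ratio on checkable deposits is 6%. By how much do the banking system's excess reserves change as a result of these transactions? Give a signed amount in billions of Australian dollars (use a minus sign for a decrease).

Government spending $33.5 billion: reserves +$33.5B, deposits +$33.5B.
Asset purchase (from non-banks) $195.5 billion: reserves +$195.5B, deposits +$195.5B.
Asset sale (to non-banks) $285 billion: reserves −$285B, deposits −$285B.
Discount-window repayment $186.5 billion: reserves −$186.5B, deposits 0.
OMO purchase (from banks) $242 billion: reserves +$242B, deposits 0.
Totals: Δreserves = −$0.5B, Δdeposits = −$56B.
Δrequired reserves = 6% × −$56B = −$3.36B.
Δexcess reserves = Δreserves − Δrequired = −$0.5B − (−$3.36B) = +$2.86 billion.

+$2.86 billion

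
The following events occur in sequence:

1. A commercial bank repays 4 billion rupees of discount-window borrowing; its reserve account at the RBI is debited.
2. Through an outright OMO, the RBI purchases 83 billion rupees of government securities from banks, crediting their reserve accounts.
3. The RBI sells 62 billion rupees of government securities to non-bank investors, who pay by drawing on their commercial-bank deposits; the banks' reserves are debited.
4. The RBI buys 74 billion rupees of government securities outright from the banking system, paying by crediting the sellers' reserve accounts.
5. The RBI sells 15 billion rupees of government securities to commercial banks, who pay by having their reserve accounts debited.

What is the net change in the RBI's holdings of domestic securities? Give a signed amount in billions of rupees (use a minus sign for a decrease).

+80 billion

RBI balance sheet:
  Assets:      Securities +80B, Loans to banks −4B
  Liabilities: Bank reserves +76B
So the change in the RBI's holdings of domestic securities is +80 billion.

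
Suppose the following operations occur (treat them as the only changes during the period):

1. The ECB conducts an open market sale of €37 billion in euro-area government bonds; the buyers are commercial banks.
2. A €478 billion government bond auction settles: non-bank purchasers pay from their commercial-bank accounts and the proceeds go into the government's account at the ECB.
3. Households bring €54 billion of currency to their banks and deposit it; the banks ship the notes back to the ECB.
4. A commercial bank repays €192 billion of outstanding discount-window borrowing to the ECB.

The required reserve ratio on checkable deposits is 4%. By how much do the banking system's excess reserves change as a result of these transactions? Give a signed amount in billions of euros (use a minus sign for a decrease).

OMO sale (to banks) €37 billion: reserves −€37B, deposits 0.
Government account inflow €478 billion: reserves −€478B, deposits −€478B.
Currency deposit €54 billion: reserves +€54B, deposits +€54B.
Discount-window repayment €192 billion: reserves −€192B, deposits 0.
Totals: Δreserves = −€653B, Δdeposits = −€424B.
Δrequired reserves = 4% × −€424B = −€16.96B.
Δexcess reserves = Δreserves − Δrequired = −€653B − (−€16.96B) = -€636.04 billion.

-€636.04 billion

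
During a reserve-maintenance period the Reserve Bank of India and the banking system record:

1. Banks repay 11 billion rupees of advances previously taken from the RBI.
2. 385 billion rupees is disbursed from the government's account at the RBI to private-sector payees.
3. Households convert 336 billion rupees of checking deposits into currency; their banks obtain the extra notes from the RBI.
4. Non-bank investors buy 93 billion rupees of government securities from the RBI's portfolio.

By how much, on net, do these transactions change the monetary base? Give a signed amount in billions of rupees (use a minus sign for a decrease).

RBI balance sheet:
  Assets:      Securities −93B, Loans to banks −11B
  Liabilities: Bank reserves −55B, Currency in circulation +336B, Government deposits −385B
Commercial banking system:
  Assets:      Reserves at CB −55B
  Liabilities: Checkable deposits −44B, Borrowings from CB −11B
Monetary base = currency + reserves: +336B + (−55B) = +281 billion.

+281 billion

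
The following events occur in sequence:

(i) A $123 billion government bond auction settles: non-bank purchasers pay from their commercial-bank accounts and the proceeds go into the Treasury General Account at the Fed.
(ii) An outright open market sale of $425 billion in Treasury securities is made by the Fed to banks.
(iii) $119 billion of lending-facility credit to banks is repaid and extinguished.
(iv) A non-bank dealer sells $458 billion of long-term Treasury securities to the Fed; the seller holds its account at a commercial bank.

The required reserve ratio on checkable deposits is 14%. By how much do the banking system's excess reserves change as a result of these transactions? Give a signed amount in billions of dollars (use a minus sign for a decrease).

Government account inflow $123 billion: reserves −$123B, deposits −$123B.
OMO sale (to banks) $425 billion: reserves −$425B, deposits 0.
Discount-window repayment $119 billion: reserves −$119B, deposits 0.
Asset purchase (from non-banks) $458 billion: reserves +$458B, deposits +$458B.
Totals: Δreserves = −$209B, Δdeposits = +$335B.
Δrequired reserves = 14% × +$335B = +$46.9B.
Δexcess reserves = Δreserves − Δrequired = −$209B − (+$46.9B) = -$255.9 billion.

-$255.9 billion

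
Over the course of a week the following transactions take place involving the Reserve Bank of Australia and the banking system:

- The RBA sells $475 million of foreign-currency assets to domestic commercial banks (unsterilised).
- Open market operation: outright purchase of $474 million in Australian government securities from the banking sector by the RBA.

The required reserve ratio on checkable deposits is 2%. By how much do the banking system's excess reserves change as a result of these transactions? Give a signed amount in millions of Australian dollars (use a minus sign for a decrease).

FX sale $475 million: reserves −$475M, deposits 0.
OMO purchase (from banks) $474 million: reserves +$474M, deposits 0.
Totals: Δreserves = −$1M, Δdeposits = 0.
Δrequired reserves = 2% × 0 = 0.
Δexcess reserves = Δreserves − Δrequired = −$1M − (0) = -$1 million.

-$1 million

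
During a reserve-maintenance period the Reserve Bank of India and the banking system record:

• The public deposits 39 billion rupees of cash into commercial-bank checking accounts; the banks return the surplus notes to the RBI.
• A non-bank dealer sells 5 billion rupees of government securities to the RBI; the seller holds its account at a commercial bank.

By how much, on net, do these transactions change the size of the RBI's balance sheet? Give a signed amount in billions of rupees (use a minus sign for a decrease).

+5 billion

RBI balance sheet:
  Assets:      Securities +5B
  Liabilities: Bank reserves +44B, Currency in circulation −39B
Commercial banking system:
  Assets:      Reserves at CB +44B
  Liabilities: Checkable deposits +44B
Change in total RBI assets = +5 billion.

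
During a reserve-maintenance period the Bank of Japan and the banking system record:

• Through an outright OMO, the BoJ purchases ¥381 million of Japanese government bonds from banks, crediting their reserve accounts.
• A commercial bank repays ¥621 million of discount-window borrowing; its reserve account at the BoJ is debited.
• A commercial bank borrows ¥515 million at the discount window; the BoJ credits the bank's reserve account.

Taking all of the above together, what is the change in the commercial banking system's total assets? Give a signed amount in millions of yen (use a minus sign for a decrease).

BoJ balance sheet:
  Assets:      Securities +¥381M, Loans to banks −¥106M
  Liabilities: Bank reserves +¥275M
Commercial banking system:
  Assets:      Reserves at CB +¥275M, Securities −¥381M
  Liabilities: Borrowings from CB −¥106M
Change in total bank assets = -¥106 million.

-¥106 million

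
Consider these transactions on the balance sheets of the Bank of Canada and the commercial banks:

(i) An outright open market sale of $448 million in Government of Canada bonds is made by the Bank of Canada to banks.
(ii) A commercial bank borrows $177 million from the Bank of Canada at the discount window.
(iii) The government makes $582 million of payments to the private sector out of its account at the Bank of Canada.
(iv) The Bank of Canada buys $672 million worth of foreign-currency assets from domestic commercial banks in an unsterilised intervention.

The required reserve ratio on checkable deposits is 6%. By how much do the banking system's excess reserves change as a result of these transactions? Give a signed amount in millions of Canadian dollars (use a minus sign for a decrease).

+$948.08 million

OMO sale (to banks) $448 million: reserves −$448M, deposits 0.
Discount-window loan $177 million: reserves +$177M, deposits 0.
Government spending $582 million: reserves +$582M, deposits +$582M.
FX purchase $672 million: reserves +$672M, deposits 0.
Totals: Δreserves = +$983M, Δdeposits = +$582M.
Δrequired reserves = 6% × +$582M = +$34.92M.
Δexcess reserves = Δreserves − Δrequired = +$983M − (+$34.92M) = +$948.08 million.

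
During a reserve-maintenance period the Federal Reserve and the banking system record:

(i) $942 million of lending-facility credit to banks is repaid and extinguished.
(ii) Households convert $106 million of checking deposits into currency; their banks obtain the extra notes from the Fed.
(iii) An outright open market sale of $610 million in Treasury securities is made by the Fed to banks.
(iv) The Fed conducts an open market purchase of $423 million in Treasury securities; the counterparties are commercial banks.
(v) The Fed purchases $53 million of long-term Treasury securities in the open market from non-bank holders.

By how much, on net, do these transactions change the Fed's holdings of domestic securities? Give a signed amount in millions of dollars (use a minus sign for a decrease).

-$134 million

Discount-window repayment $942 million: the Fed's securities portfolio is untouched → 0.
Currency withdrawal $106 million: the Fed's securities portfolio is untouched → 0.
OMO sale (to banks) $610 million: securities removed from the Fed's portfolio → −$610M.
OMO purchase (from banks) $423 million: securities added to the Fed's portfolio → +$423M.
Asset purchase (from non-banks) $53 million: securities added to the Fed's portfolio → +$53M.
Net: 0 + 0 − 610 + 423 + 53 = -$134 million.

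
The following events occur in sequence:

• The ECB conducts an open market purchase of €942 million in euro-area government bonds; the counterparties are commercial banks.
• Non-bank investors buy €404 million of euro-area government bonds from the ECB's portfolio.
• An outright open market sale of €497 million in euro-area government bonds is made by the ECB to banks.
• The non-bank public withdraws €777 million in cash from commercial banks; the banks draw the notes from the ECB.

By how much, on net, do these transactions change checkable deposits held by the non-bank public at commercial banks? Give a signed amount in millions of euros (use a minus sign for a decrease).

ECB balance sheet:
  Assets:      Securities +€41M
  Liabilities: Bank reserves −€736M, Currency in circulation +€777M
Commercial banking system:
  Assets:      Reserves at CB −€736M, Securities −€445M
  Liabilities: Checkable deposits −€1181M
So the change in checkable deposits held by the non-bank public at commercial banks is -€1181 million.

-€1181 million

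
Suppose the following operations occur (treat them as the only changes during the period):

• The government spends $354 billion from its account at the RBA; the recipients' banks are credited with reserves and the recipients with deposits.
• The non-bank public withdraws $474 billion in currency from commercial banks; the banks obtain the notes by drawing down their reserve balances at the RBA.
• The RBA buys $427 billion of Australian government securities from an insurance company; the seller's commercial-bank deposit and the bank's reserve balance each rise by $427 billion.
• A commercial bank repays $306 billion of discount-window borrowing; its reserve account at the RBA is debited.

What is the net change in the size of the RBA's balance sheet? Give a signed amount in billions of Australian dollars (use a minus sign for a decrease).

RBA balance sheet:
  Assets:      Securities +$427B, Loans to banks −$306B
  Liabilities: Bank reserves +$1B, Currency in circulation +$474B, Government deposits −$354B
Commercial banking system:
  Assets:      Reserves at CB +$1B
  Liabilities: Checkable deposits +$307B, Borrowings from CB −$306B
Change in total RBA assets = +$121 billion.

+$121 billion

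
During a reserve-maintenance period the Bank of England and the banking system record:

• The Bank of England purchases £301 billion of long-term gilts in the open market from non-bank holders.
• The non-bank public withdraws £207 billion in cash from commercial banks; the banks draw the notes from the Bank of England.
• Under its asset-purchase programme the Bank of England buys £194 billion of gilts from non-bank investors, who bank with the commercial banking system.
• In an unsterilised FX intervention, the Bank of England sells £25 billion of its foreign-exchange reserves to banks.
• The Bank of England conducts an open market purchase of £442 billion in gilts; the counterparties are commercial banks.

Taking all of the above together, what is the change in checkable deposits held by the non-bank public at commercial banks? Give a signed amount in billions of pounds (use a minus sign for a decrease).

Asset purchase (from non-banks) £301 billion: non-bank counterparties' bank balances rise → +£301B.
Currency withdrawal £207 billion: non-bank counterparties' bank balances fall → −£207B.
Asset purchase (from non-banks) £194 billion: non-bank counterparties' bank balances rise → +£194B.
FX sale £25 billion: the counterparty is a bank, so public deposits are unchanged → 0.
OMO purchase (from banks) £442 billion: the counterparty is a bank, so public deposits are unchanged → 0.
Net: 301 − 207 + 194 + 0 + 0 = +£288 billion.

+£288 billion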